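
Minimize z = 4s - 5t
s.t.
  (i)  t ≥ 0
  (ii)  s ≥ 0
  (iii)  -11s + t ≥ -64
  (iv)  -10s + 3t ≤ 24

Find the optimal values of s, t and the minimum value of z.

Vertices and z = 4s - 5t:
  (0, 0) → z = 0
  (64/11, 0) → z = 256/11
  (0, 8) → z = -40
  (216/23, 904/23) → z = -3656/23

The optimum lies where -11s + t = -64 and -10s + 3t = 24.
Solving simultaneously gives s = 216/23, t = 904/23.

s = 216/23, t = 904/23, minimum z = -3656/23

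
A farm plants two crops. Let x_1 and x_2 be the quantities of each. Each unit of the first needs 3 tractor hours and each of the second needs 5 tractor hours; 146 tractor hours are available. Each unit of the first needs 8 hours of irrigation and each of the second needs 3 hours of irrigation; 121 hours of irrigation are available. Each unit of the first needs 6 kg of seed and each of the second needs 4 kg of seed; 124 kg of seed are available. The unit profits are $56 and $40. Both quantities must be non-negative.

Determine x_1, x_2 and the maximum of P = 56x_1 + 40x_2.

x_1 = 2, x_2 = 28, maximum P = 1232

Corner points and P = 56x_1 + 40x_2:
  (0, 0) → P = 0
  (0, 146/5) → P = 1168
  (121/8, 0) → P = 847
  (2, 28) → P = 1232
  (8, 19) → P = 1208

The optimum lies where 3x_1 + 5x_2 = 146 and 6x_1 + 4x_2 = 124.
Solving simultaneously gives x_1 = 2, x_2 = 28.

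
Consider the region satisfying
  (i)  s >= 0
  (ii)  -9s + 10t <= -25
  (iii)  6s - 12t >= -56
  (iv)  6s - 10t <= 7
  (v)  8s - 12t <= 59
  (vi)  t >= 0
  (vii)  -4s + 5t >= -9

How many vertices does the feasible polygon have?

3

Of the 21 pairwise boundary intersections, those satisfying every inequality are:
  (215/12, 109/8)
  (7, 19/5)
  (194/9, 139/9)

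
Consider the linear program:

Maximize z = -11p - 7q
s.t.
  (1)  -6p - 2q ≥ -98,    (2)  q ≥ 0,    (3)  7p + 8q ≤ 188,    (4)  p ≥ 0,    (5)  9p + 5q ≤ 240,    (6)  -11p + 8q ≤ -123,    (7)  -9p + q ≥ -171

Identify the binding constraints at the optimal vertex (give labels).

Extreme points and z = -11p - 7q:
  (49/3, 0) → z = -539/3
  (103/7, 34/7) → z = -1371/7
  (123/11, 0) → z = -123

The maximum is at (123/11, 0). Substituting into each constraint, equality holds for (2) and (6); the remaining constraints have slack.

(2) and (6)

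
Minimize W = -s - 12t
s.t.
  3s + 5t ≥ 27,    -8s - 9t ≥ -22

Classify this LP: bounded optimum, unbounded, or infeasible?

From the feasible point (-133/13, 150/13), moving in the direction (-5, 3) keeps every constraint satisfied while W decreases without bound.

unbounded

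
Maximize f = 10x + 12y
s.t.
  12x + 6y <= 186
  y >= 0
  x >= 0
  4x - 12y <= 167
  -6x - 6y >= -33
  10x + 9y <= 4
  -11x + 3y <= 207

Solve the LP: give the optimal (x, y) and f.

Feasible corners and f = 10x + 12y:
  (0, 0) → f = 0
  (2/5, 0) → f = 4
  (0, 4/9) → f = 16/3

At the optimal vertex, x = 0 and 10x + 9y = 4.
Solving simultaneously gives x = 0, y = 4/9.

x = 0, y = 4/9, maximum f = 16/3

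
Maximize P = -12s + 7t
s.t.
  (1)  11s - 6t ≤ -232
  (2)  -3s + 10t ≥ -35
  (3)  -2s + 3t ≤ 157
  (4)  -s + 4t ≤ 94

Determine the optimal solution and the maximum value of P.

s = -1675/11, t = -541/11, maximum P = 1483

Extreme points and P = -12s + 7t:
  (-55/2, -47/4) → P = 991/4
  (-182/19, 401/19) → P = 4991/19
  (-1675/11, -541/11) → P = 1483
  (-346/5, 31/5) → P = 4369/5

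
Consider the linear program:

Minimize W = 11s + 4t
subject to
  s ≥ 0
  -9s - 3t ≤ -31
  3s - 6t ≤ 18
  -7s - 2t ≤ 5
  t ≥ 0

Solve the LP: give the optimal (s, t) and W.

s = 31/9, t = 0, minimum W = 341/9

The feasible region is unbounded (it extends along (0, 1), (2, 1)), but W strictly increases along every unbounded feasible direction, so there is no improving ray and the minimum is attained at a vertex.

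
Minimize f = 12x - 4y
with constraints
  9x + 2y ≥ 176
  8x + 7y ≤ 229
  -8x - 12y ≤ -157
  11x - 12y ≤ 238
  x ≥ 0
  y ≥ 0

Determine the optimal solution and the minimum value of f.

Extreme points and f = 12x - 4y:
  (774/47, 653/47) → f = 6676/47
  (899/46, 5/92) → f = 5389/23
  (4414/173, 615/173) → f = 50508/173
  (157/8, 0) → f = 471/2
  (238/11, 0) → f = 2856/11

The optimum lies where 9x + 2y = 176 and 8x + 7y = 229.
Solving simultaneously gives x = 774/47, y = 653/47.

x = 774/47, y = 653/47, minimum f = 6676/47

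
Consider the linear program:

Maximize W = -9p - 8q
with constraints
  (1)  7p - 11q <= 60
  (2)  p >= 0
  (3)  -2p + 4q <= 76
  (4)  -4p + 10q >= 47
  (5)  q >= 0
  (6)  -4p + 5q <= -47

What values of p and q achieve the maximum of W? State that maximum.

p = 141/4, q = 94/5, maximum W = -9353/20

Corner points and W = -9p - 8q:
  (538/3, 326/3) → W = -7450/3
  (1117/26, 569/26) → W = -14605/26
  (284/3, 199/3) → W = -4148/3
  (141/4, 94/5) → W = -9353/20

The binding constraints are -4p + 10q = 47 and -4p + 5q = -47.
Solving simultaneously gives p = 141/4, q = 94/5.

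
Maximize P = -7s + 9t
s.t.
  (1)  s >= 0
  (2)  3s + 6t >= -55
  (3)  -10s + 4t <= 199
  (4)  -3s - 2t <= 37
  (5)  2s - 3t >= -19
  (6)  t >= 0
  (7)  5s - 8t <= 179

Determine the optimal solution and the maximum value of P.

Feasible corners and P = -7s + 9t:
  (0, 19/3) → P = 57
  (0, 0) → P = 0
  (179/5, 0) → P = -1253/5
The feasible region is unbounded (it extends along (3, 2), (8, 5)), but P strictly decreases along every unbounded feasible direction, so there is no improving ray and the maximum is attained at a vertex.

The optimum lies where s = 0 and 2s - 3t = -19.
Solving simultaneously gives s = 0, t = 19/3.

s = 0, t = 19/3, maximum P = 57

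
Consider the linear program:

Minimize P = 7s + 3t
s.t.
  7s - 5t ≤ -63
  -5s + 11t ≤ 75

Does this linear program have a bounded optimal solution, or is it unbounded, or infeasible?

From the feasible point (-159/26, 105/26), moving in the direction (-11, -5) keeps every constraint satisfied while P decreases without bound.

unbounded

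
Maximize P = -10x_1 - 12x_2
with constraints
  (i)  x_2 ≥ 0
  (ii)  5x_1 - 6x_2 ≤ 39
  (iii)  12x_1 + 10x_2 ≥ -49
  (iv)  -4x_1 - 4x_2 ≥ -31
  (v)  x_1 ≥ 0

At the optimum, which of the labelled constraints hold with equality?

Extreme points and P = -10x_1 - 12x_2:
  (31/4, 0) → P = -155/2
  (0, 0) → P = 0
  (0, 31/4) → P = -93

The maximum is at (0, 0). Substituting into each constraint, equality holds for (i) and (v); the remaining constraints have slack.

(i) and (v)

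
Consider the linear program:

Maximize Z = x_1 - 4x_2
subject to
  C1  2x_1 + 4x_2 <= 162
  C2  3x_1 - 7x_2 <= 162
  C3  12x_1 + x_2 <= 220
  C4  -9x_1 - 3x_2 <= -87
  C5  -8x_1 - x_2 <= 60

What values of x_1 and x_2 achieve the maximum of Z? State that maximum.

x_1 = 365/24, x_2 = -133/8, maximum Z = 1961/24

Extreme points and Z = x_1 - 4x_2:
  (359/23, 752/23) → Z = -2649/23
  (-23/5, 214/5) → Z = -879/5
  (1702/87, -428/29) → Z = 6838/87
  (365/24, -133/8) → Z = 1961/24

At the optimal vertex, 3x_1 - 7x_2 = 162 and -9x_1 - 3x_2 = -87.
Solving simultaneously gives x_1 = 365/24, x_2 = -133/8.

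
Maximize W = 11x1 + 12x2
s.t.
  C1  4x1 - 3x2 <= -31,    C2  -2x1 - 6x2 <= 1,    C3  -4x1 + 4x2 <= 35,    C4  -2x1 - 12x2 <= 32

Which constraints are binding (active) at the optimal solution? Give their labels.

Extreme points and W = 11x1 + 12x2:
  (-63/10, 29/15) → W = -461/10
  (-19/4, 4) → W = -17/4
  (-107/16, 33/16) → W = -781/16

The maximum is at (-19/4, 4). Substituting into each constraint, equality holds for C1 and C3; the remaining constraints have slack.

C1 and C3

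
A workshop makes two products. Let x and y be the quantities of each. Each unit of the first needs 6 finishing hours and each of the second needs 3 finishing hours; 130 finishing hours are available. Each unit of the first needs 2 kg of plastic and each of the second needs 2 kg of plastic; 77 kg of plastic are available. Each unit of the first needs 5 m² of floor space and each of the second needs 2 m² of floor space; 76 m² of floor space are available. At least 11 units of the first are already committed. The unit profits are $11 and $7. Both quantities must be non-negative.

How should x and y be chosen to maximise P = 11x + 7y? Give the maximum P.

Vertices and P = 11x + 7y:
  (76/5, 0) → P = 836/5
  (11, 0) → P = 121
  (11, 21/2) → P = 389/2

The optimum lies where 5x + 2y = 76 and x = 11.
Solving simultaneously gives x = 11, y = 21/2.

x = 11, y = 21/2, maximum P = 389/2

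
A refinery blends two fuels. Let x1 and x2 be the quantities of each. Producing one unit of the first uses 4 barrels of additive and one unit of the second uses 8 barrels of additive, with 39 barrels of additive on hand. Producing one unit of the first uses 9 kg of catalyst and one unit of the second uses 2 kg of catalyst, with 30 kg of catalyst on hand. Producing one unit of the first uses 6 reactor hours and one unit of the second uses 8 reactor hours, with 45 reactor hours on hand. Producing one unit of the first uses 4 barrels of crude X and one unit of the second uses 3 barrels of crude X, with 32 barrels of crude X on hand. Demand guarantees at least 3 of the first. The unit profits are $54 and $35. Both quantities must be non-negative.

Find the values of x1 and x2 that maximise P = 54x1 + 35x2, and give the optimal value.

Corner points and P = 54x1 + 35x2:
  (10/3, 0) → P = 180
  (3, 0) → P = 162
  (3, 3/2) → P = 429/2

At the optimal vertex, 9x1 + 2x2 = 30 and x1 = 3.
Solving simultaneously gives x1 = 3, x2 = 3/2.

x1 = 3, x2 = 3/2, maximum P = 429/2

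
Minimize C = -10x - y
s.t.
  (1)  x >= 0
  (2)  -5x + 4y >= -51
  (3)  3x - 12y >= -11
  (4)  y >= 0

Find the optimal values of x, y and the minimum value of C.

Extreme points and C = -10x - y:
  (0, 11/12) → C = -11/12
  (0, 0) → C = 0
  (41/3, 13/3) → C = -141
  (51/5, 0) → C = -102

The binding constraints are -5x + 4y = -51 and 3x - 12y = -11.
Solving simultaneously gives x = 41/3, y = 13/3.

x = 41/3, y = 13/3, minimum C = -141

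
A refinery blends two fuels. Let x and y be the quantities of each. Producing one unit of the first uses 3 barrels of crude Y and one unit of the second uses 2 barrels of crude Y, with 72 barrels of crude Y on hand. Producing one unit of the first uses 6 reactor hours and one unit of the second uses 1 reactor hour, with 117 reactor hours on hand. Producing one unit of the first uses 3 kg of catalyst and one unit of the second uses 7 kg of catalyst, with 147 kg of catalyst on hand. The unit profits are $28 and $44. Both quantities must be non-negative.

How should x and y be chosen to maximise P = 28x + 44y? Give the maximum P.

x = 14, y = 15, maximum P = 1052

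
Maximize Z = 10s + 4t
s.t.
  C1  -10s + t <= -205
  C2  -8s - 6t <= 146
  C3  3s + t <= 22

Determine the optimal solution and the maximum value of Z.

Feasible corners and Z = 10s + 4t:
  (271/17, -775/17) → Z = -390/17
  (227/13, -395/13) → Z = 690/13
  (139/5, -307/5) → Z = 162/5

s = 227/13, t = -395/13, maximum Z = 690/13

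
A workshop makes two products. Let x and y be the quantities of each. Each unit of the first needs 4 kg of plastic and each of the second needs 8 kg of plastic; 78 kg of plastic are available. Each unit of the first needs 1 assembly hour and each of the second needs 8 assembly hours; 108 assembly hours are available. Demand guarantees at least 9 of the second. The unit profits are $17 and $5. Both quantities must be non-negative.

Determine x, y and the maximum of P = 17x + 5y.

x = 3/2, y = 9, maximum P = 141/2

The optimum lies where 4x + 8y = 78 and y = 9.
Solving simultaneously gives x = 3/2, y = 9.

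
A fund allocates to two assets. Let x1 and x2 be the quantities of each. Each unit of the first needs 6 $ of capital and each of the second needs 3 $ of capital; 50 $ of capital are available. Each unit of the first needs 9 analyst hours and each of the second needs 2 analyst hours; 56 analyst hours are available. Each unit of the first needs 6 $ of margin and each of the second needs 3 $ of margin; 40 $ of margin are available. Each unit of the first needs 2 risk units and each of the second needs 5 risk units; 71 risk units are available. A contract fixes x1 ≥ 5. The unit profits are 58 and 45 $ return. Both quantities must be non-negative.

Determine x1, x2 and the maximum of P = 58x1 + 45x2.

Corner points and P = 58x1 + 45x2:
  (56/9, 0) → P = 3248/9
  (5, 0) → P = 290
  (88/15, 8/5) → P = 6184/15
  (5, 10/3) → P = 440

The binding constraints are 6x1 + 3x2 = 40 and x1 = 5.
Solving simultaneously gives x1 = 5, x2 = 10/3.

x1 = 5, x2 = 10/3, maximum P = 440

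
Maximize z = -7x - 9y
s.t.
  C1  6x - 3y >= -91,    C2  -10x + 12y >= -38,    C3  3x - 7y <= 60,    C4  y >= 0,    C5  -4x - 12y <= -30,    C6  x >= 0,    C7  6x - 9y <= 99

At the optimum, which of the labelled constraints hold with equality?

C5 and C6

Feasible corners and z = -7x - 9y:
  (0, 91/3) → z = -273
  (34/7, 37/42) → z = -587/14
  (0, 5/2) → z = -45/2
The feasible region is unbounded (it extends along (6, 5), (1, 2)), but z strictly decreases along every unbounded feasible direction, so there is no improving ray and the maximum is attained at a vertex.

The maximum is at (0, 5/2). Substituting into each constraint, equality holds for C5 and C6; the remaining constraints have slack.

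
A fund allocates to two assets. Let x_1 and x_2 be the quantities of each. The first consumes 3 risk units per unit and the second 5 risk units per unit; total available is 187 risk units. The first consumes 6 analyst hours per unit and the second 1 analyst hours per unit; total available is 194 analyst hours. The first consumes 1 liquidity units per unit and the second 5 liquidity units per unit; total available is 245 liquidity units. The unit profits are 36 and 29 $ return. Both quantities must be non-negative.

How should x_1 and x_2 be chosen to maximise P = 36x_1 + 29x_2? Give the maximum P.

x_1 = 29, x_2 = 20, maximum P = 1624

Feasible corners and P = 36x_1 + 29x_2:
  (0, 0) → P = 0
  (0, 187/5) → P = 5423/5
  (97/3, 0) → P = 1164
  (29, 20) → P = 1624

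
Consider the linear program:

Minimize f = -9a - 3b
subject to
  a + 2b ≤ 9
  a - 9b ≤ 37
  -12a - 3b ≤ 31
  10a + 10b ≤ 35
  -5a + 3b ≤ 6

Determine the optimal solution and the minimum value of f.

a = 137/20, b = -67/20, minimum f = -258/5

Vertices and f = -9a - 3b:
  (-56/37, -475/111) → f = 979/37
  (137/20, -67/20) → f = -258/5
  (-37/17, -83/51) → f = 416/17
  (9/16, 47/16) → f = -111/8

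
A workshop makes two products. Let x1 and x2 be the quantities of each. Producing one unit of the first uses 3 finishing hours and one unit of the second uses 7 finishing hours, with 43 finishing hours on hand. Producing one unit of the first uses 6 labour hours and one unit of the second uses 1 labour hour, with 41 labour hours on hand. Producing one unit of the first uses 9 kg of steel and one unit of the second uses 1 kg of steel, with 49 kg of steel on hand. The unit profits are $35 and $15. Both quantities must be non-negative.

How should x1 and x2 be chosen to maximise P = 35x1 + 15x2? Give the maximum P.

x1 = 5, x2 = 4, maximum P = 235

Feasible corners and P = 35x1 + 15x2:
  (0, 0) → P = 0
  (0, 43/7) → P = 645/7
  (49/9, 0) → P = 1715/9
  (5, 4) → P = 235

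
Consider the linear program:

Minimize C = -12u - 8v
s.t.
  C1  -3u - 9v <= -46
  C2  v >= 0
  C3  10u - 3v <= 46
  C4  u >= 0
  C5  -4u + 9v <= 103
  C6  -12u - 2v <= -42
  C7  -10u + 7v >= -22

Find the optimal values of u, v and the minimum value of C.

u = 241/26, v = 607/39, minimum C = -9194/39

The binding constraints are 10u - 3v = 46 and -4u + 9v = 103.
Solving simultaneously gives u = 241/26, v = 607/39.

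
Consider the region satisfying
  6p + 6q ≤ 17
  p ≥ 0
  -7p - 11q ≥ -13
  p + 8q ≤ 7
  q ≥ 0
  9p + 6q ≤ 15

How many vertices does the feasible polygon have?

The feasible vertices (each the meet of two boundaries and inside every other half-plane) are:
  (0, 7/8)
  (0, 0)
  (3/5, 4/5)
  (29/19, 4/19)
  (5/3, 0)

5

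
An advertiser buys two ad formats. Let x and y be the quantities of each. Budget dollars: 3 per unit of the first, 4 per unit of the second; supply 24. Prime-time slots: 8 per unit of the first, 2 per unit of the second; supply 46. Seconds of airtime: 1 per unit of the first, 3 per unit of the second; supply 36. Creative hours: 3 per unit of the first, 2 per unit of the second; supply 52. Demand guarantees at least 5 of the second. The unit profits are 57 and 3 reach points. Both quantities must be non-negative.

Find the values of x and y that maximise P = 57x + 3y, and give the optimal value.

Feasible corners and P = 57x + 3y:
  (0, 6) → P = 18
  (0, 5) → P = 15
  (4/3, 5) → P = 91

x = 4/3, y = 5, maximum P = 91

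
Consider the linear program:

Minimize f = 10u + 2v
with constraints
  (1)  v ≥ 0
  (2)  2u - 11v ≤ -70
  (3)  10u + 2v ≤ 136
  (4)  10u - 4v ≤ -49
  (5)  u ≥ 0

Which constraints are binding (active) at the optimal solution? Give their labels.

(4) and (5)

Feasible corners and f = 10u + 2v:
  (223/30, 185/6) → f = 136
  (0, 68) → f = 136
  (0, 49/4) → f = 49/2

The minimum is at (0, 49/4). Substituting into each constraint, equality holds for (4) and (5); the remaining constraints have slack.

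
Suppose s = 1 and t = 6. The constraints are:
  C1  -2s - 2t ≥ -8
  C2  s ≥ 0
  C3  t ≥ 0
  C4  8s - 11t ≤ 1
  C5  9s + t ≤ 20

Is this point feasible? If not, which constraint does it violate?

not feasible — violates C1

Constraint C1: -2s - 2t = -14, which is not ≥ -8. All other constraints are satisfied.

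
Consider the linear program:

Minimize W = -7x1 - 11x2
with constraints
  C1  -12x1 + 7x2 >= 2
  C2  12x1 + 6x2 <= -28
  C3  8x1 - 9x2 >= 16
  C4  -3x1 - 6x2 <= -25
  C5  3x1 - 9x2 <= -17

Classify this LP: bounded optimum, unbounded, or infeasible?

infeasible

The boundaries 12x1 + 6x2 = -28 and -3x1 - 6x2 = -25 meet at (-53/9, 64/9), but that point violates 8x1 - 9x2 ≥ 16. Every candidate vertex is excluded by some other constraint, so the feasible region is empty.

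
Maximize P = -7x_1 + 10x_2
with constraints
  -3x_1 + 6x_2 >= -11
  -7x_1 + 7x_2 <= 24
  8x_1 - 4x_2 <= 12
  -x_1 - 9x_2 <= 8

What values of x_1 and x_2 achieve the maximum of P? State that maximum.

x_1 = 45/7, x_2 = 69/7, maximum P = 375/7

The binding constraints are -7x_1 + 7x_2 = 24 and 8x_1 - 4x_2 = 12.
Solving simultaneously gives x_1 = 45/7, x_2 = 69/7.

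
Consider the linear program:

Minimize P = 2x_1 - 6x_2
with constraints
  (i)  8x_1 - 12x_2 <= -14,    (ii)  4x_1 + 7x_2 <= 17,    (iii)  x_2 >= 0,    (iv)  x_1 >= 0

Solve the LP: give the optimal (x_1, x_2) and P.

Corner points and P = 2x_1 - 6x_2:
  (53/52, 24/13) → P = -235/26
  (0, 7/6) → P = -7
  (0, 17/7) → P = -102/7

At the optimal vertex, 4x_1 + 7x_2 = 17 and x_1 = 0.
Solving simultaneously gives x_1 = 0, x_2 = 17/7.

x_1 = 0, x_2 = 17/7, minimum P = -102/7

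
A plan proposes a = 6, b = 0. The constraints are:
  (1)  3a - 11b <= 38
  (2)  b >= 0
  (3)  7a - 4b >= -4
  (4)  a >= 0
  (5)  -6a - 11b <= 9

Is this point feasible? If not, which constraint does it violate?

(1): 18 ≤ 38 ✓
(2): 0 ≥ 0 ✓
(3): 42 ≥ -4 ✓
(4): 6 ≥ 0 ✓
(5): -36 ≤ 9 ✓

feasible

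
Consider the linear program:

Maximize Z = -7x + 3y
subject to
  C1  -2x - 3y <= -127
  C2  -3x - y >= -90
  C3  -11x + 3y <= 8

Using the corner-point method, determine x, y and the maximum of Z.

x = 131/10, y = 507/10, maximum Z = 302/5

Corner points and Z = -7x + 3y:
  (143/7, 201/7) → Z = -398/7
  (119/13, 471/13) → Z = 580/13
  (131/10, 507/10) → Z = 302/5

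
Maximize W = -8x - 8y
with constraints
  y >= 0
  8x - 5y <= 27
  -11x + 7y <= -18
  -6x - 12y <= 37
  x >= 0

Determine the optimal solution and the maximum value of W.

x = 18/11, y = 0, maximum W = -144/11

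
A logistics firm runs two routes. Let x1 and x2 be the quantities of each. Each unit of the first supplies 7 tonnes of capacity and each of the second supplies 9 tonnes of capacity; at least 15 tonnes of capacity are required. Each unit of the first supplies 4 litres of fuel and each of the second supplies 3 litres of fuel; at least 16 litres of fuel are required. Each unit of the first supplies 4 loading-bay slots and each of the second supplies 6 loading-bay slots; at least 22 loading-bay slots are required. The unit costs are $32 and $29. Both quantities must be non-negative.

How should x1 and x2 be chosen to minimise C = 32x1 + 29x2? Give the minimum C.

x1 = 5/2, x2 = 2, minimum C = 138

Feasible corners and C = 32x1 + 29x2:
  (0, 16/3) → C = 464/3
  (11/2, 0) → C = 176
  (5/2, 2) → C = 138
The feasible region is unbounded (it extends along (0, 1), (1, 0)), but C strictly increases along every unbounded feasible direction, so there is no improving ray and the minimum is attained at a vertex.

At the optimal vertex, 4x1 + 3x2 = 16 and 4x1 + 6x2 = 22.
Solving simultaneously gives x1 = 5/2, x2 = 2.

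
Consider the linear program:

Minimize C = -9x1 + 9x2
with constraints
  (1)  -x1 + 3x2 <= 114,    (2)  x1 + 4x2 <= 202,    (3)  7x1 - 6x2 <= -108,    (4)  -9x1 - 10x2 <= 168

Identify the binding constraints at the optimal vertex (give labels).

(3) and (4)

Vertices and C = -9x1 + 9x2:
  (150/7, 316/7) → C = 1494/7
  (-1644/37, 858/37) → C = 22518/37
  (390/17, 761/17) → C = 3339/17
  (-522/31, -51/31) → C = 4239/31

The minimum is at (-522/31, -51/31). Substituting into each constraint, equality holds for (3) and (4); the remaining constraints have slack.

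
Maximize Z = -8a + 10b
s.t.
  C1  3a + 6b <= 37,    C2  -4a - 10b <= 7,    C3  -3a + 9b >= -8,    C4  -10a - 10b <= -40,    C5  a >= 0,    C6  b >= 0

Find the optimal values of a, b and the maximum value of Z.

a = 0, b = 37/6, maximum Z = 185/3

Extreme points and Z = -8a + 10b:
  (127/15, 29/15) → Z = -242/5
  (0, 37/6) → Z = 185/3
  (11/3, 1/3) → Z = -26
  (0, 4) → Z = 40

The optimum lies where 3a + 6b = 37 and a = 0.
Solving simultaneously gives a = 0, b = 37/6.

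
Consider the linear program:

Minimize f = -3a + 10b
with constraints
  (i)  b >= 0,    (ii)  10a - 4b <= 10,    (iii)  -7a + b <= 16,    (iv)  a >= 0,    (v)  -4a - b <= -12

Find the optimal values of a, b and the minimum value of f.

Feasible corners and f = -3a + 10b:
  (29/13, 40/13) → f = 313/13
  (0, 16) → f = 160
  (0, 12) → f = 120
The feasible region is unbounded (it extends along (2, 5), (1, 7)), but f strictly increases along every unbounded feasible direction, so there is no improving ray and the minimum is attained at a vertex.

a = 29/13, b = 40/13, minimum f = 313/13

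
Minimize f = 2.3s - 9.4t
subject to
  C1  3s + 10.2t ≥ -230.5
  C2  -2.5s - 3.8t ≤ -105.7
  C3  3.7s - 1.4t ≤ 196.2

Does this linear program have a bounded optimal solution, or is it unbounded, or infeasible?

From the feasible point (44677/878, -9941/1756), moving in the direction (1.4, 3.7) keeps every constraint satisfied while f decreases without bound.

unbounded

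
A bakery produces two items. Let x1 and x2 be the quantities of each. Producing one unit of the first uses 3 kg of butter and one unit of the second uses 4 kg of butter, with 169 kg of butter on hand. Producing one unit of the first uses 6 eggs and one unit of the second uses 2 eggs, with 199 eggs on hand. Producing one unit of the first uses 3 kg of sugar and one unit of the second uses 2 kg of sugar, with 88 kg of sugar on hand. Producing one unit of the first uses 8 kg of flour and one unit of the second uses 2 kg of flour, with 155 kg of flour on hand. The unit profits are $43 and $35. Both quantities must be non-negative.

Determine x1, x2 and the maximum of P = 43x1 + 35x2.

Corner points and P = 43x1 + 35x2:
  (0, 0) → P = 0
  (0, 169/4) → P = 5915/4
  (155/8, 0) → P = 6665/8
  (7/3, 81/2) → P = 9107/6
  (67/5, 239/10) → P = 14127/10

The optimum lies where 3x1 + 4x2 = 169 and 3x1 + 2x2 = 88.
Solving simultaneously gives x1 = 7/3, x2 = 81/2.

x1 = 7/3, x2 = 81/2, maximum P = 9107/6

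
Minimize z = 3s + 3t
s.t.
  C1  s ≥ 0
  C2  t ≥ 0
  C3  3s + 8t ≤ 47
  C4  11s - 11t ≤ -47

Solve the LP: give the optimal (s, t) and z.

s = 0, t = 47/11, minimum z = 141/11

Corner points and z = 3s + 3t:
  (0, 47/8) → z = 141/8
  (0, 47/11) → z = 141/11
  (141/121, 658/121) → z = 2397/121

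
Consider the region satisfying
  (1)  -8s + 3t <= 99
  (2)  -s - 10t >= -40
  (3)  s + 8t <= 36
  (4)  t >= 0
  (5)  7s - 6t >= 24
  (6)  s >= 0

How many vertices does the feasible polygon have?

4

Intersecting each pair of boundary lines and keeping only the points that satisfy every inequality leaves:
  (20, 2)
  (120/19, 64/19)
  (36, 0)
  (24/7, 0)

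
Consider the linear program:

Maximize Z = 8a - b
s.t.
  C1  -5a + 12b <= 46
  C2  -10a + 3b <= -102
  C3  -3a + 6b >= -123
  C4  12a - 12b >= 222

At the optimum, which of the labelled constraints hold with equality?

Vertices and Z = 8a - b:
  (292, 251/2) → Z = 4421/2
  (268/7, 277/14) → Z = 573/2
  (81/17, -308/17) → Z = 956/17
  (93/14, -83/7) → Z = 65

The maximum is at (292, 251/2). Substituting into each constraint, equality holds for C1 and C3; the remaining constraints have slack.

C1 and C3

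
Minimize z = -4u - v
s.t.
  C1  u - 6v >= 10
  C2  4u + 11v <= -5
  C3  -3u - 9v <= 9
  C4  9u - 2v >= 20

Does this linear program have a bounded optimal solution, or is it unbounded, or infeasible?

Vertices and z = -4u - v:
  (16/7, -9/7) → z = -55/7
  (25/13, -35/26) → z = -165/26
  (18, -7) → z = -65
  (54/29, -47/29) → z = -169/29
The feasible region has finitely many vertices and no improving ray; the minimum is -65 at (18, -7).

bounded optimum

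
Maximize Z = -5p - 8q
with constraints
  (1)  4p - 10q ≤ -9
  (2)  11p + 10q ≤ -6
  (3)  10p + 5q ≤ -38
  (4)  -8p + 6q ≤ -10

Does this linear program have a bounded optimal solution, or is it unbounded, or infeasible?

The boundaries 4p - 10q = -9 and 10p + 5q = -38 meet at (-85/24, -31/60), but that point violates -8p + 6q ≤ -10. Every candidate vertex is excluded by some other constraint, so the feasible region is empty.

infeasible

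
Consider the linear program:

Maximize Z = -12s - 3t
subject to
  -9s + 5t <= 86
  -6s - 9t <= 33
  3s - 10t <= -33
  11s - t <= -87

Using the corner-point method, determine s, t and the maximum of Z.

s = -313/37, t = 73/37, maximum Z = 3537/37

Extreme points and Z = -12s - 3t:
  (-313/37, 73/37) → Z = 3537/37
  (-349/46, 163/46) → Z = 3699/46
  (-272/35, 53/35) → Z = 621/7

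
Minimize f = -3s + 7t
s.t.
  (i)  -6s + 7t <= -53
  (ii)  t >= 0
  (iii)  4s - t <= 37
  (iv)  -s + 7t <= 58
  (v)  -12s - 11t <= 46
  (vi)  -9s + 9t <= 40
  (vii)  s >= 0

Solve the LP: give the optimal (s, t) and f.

s = 37/4, t = 0, minimum f = -111/4

Vertices and f = -3s + 7t:
  (53/6, 0) → f = -53/2
  (103/11, 5/11) → f = -274/11
  (37/4, 0) → f = -111/4

At the optimal vertex, t = 0 and 4s - t = 37.
Solving simultaneously gives s = 37/4, t = 0.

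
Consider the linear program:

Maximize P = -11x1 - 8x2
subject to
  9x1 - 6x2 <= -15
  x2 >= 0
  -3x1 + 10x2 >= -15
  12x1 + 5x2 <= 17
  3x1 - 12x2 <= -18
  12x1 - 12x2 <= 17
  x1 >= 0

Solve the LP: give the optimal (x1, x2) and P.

Extreme points and P = -11x1 - 8x2:
  (3/13, 37/13) → P = -329/13
  (0, 5/2) → P = -20
  (0, 17/5) → P = -136/5

The binding constraints are 9x1 - 6x2 = -15 and x1 = 0.
Solving simultaneously gives x1 = 0, x2 = 5/2.

x1 = 0, x2 = 5/2, maximum P = -20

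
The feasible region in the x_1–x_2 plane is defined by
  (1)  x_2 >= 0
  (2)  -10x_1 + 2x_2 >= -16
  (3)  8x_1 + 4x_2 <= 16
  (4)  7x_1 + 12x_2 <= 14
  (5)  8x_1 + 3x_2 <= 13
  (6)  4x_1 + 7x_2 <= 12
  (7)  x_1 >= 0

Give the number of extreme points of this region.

5

Intersecting each pair of boundary lines and keeping only the points that satisfy every inequality leaves:
  (8/5, 0)
  (0, 0)
  (37/23, 1/23)
  (38/25, 7/25)
  (0, 7/6)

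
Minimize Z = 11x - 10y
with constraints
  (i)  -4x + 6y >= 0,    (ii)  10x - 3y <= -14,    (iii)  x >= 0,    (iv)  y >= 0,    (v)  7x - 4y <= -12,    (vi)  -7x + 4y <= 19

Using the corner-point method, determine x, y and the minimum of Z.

x = 1/19, y = 92/19, minimum Z = -909/19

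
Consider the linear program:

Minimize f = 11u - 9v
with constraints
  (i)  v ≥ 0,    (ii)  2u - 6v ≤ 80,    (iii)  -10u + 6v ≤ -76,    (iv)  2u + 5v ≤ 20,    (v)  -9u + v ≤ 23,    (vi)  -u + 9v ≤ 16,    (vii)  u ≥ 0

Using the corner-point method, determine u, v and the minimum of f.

u = 250/31, v = 24/31, minimum f = 2534/31

Vertices and f = 11u - 9v:
  (38/5, 0) → f = 418/5
  (10, 0) → f = 110
  (250/31, 24/31) → f = 2534/31

At the optimal vertex, -10u + 6v = -76 and 2u + 5v = 20.
Solving simultaneously gives u = 250/31, v = 24/31.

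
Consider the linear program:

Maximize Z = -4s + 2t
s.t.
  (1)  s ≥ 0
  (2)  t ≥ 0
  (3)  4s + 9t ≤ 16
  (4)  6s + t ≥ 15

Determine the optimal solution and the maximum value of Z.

s = 119/50, t = 18/25, maximum Z = -202/25

Corner points and Z = -4s + 2t:
  (4, 0) → Z = -16
  (5/2, 0) → Z = -10
  (119/50, 18/25) → Z = -202/25

The optimum lies where 4s + 9t = 16 and 6s + t = 15.
Solving simultaneously gives s = 119/50, t = 18/25.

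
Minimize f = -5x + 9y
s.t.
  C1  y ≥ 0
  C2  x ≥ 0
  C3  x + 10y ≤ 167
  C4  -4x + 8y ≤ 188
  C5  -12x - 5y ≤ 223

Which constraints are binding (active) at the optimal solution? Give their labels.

C1 and C3

Extreme points and f = -5x + 9y:
  (0, 0) → f = 0
  (167, 0) → f = -835
  (0, 167/10) → f = 1503/10

The minimum is at (167, 0). Substituting into each constraint, equality holds for C1 and C3; the remaining constraints have slack.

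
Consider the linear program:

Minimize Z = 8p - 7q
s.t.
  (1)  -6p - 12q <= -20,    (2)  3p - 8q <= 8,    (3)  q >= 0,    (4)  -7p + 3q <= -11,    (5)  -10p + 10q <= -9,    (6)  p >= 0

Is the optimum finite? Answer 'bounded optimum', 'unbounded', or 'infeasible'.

bounded optimum

Extreme points and Z = 8p - 7q:
  (64/21, 1/7) → Z = 491/21
  (32/17, 37/51) → Z = 509/51
  (83/40, 47/40) → Z = 67/8
The feasible region has finitely many vertices and no improving ray; the minimum is 67/8 at (83/40, 47/40).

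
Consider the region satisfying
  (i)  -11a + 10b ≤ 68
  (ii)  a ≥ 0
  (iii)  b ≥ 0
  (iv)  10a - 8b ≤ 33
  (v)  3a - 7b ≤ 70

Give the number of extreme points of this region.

4

Of the 10 pairwise boundary intersections, those satisfying every inequality are:
  (0, 34/5)
  (437/6, 1043/12)
  (0, 0)
  (33/10, 0)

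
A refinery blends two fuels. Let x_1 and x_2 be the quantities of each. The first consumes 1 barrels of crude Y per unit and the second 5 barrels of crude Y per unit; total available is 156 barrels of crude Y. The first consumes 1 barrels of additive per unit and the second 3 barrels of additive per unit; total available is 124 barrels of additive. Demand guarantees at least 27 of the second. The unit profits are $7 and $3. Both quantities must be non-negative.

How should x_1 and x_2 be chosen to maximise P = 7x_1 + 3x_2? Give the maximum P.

The optimum lies where x_1 + 5x_2 = 156 and x_2 = 27.
Solving simultaneously gives x_1 = 21, x_2 = 27.

x_1 = 21, x_2 = 27, maximum P = 228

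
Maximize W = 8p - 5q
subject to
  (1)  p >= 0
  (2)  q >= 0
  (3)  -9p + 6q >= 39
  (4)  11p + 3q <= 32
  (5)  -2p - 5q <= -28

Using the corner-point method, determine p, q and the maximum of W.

p = 25/31, q = 239/31, maximum W = -995/31

Extreme points and W = 8p - 5q:
  (0, 13/2) → W = -65/2
  (0, 32/3) → W = -160/3
  (25/31, 239/31) → W = -995/31

The binding constraints are -9p + 6q = 39 and 11p + 3q = 32.
Solving simultaneously gives p = 25/31, q = 239/31.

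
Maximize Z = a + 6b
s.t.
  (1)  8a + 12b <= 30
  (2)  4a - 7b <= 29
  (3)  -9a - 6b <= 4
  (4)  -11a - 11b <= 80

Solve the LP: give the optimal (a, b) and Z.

a = -19/5, b = 151/30, maximum Z = 132/5

Extreme points and Z = a + 6b:
  (279/52, -14/13) → Z = -57/52
  (-19/5, 151/30) → Z = 132/5
  (146/87, -277/87) → Z = -1516/87

At the optimal vertex, 8a + 12b = 30 and -9a - 6b = 4.
Solving simultaneously gives a = -19/5, b = 151/30.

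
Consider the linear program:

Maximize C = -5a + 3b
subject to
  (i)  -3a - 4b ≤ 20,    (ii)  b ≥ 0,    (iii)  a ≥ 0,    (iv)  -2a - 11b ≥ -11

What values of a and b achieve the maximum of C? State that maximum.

Feasible corners and C = -5a + 3b:
  (0, 0) → C = 0
  (11/2, 0) → C = -55/2
  (0, 1) → C = 3

At the optimal vertex, a = 0 and -2a - 11b = -11.
Solving simultaneously gives a = 0, b = 1.

a = 0, b = 1, maximum C = 3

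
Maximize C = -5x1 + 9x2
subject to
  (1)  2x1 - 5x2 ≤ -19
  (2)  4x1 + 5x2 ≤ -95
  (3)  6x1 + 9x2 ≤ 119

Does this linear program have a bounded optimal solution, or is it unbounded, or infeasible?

unbounded

From the feasible point (-19, -19/5), moving in the direction (-9, 6) keeps every constraint satisfied while C increases without bound.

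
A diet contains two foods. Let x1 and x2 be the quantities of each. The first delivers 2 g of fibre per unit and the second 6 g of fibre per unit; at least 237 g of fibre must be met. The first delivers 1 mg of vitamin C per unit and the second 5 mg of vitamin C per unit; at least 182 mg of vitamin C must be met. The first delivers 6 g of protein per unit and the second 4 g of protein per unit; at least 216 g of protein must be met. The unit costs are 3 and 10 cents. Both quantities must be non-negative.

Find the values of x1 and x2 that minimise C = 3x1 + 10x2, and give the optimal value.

x1 = 93/4, x2 = 127/4, minimum C = 1549/4

The feasible region is unbounded (it extends along (0, 1), (1, 0)), but C strictly increases along every unbounded feasible direction, so there is no improving ray and the minimum is attained at a vertex.

The binding constraints are 2x1 + 6x2 = 237 and x1 + 5x2 = 182.
Solving simultaneously gives x1 = 93/4, x2 = 127/4.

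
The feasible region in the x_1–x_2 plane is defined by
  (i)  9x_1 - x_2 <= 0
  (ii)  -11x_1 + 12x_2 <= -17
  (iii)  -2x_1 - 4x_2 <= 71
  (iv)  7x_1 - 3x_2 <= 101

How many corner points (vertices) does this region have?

The feasible vertices (each the meet of two boundaries and inside every other half-plane) are:
  (-17/97, -153/97)
  (-71/38, -639/38)
  (-196/17, -815/68)

3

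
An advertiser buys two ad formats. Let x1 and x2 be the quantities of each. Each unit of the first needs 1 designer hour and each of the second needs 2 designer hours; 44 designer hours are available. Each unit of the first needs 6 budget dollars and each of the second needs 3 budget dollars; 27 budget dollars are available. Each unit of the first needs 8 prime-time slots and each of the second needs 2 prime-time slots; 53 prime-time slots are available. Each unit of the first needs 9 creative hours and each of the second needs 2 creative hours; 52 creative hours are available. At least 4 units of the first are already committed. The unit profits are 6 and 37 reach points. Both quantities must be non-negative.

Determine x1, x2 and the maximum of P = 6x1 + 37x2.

x1 = 4, x2 = 1, maximum P = 61

Feasible corners and P = 6x1 + 37x2:
  (9/2, 0) → P = 27
  (4, 0) → P = 24
  (4, 1) → P = 61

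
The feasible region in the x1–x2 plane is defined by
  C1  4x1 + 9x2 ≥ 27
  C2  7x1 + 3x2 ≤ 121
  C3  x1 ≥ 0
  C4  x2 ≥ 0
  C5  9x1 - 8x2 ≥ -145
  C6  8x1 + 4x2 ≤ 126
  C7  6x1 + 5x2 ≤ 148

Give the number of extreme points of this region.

5

Pairwise boundary intersections that survive every other constraint:
  (0, 3)
  (27/4, 0)
  (0, 145/8)
  (63/4, 0)
  (107/25, 1147/50)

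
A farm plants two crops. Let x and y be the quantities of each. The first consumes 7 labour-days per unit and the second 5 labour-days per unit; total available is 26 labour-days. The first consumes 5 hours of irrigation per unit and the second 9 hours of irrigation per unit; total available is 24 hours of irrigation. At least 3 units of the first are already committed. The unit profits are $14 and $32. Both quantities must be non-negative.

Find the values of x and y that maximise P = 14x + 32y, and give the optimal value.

x = 3, y = 1, maximum P = 74

Corner points and P = 14x + 32y:
  (26/7, 0) → P = 52
  (3, 0) → P = 42
  (3, 1) → P = 74

The binding constraints are 7x + 5y = 26 and 5x + 9y = 24.
Solving simultaneously gives x = 3, y = 1.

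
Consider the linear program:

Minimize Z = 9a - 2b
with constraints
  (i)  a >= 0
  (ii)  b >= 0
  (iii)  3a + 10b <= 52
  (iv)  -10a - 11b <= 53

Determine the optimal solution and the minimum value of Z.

Vertices and Z = 9a - 2b:
  (0, 0) → Z = 0
  (0, 26/5) → Z = -52/5
  (52/3, 0) → Z = 156

a = 0, b = 26/5, minimum Z = -52/5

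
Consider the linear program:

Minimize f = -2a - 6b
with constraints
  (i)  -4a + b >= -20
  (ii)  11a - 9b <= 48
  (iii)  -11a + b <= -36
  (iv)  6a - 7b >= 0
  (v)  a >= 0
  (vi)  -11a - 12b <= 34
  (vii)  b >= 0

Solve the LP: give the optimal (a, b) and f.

Vertices and f = -2a - 6b:
  (132/25, 28/25) → f = -432/25
  (70/11, 60/11) → f = -500/11
  (48/11, 0) → f = -96/11
  (252/71, 216/71) → f = -1800/71
  (36/11, 0) → f = -72/11

a = 70/11, b = 60/11, minimum f = -500/11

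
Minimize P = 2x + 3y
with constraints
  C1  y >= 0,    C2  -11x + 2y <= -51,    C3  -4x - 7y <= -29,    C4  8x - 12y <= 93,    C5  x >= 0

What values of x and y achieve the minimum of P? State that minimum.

Feasible corners and P = 2x + 3y:
  (29/4, 0) → P = 29/2
  (93/8, 0) → P = 93/4
  (83/17, 23/17) → P = 235/17
The feasible region is unbounded (it extends along (2, 11), (3, 2)), but P strictly increases along every unbounded feasible direction, so there is no improving ray and the minimum is attained at a vertex.

x = 83/17, y = 23/17, minimum P = 235/17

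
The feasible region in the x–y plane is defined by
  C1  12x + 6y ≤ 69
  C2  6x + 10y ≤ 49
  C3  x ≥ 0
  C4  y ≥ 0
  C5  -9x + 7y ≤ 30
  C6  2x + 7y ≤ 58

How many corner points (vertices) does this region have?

5

Of the 15 pairwise boundary intersections, those satisfying every inequality are:
  (33/7, 29/14)
  (23/4, 0)
  (43/132, 207/44)
  (0, 0)
  (0, 30/7)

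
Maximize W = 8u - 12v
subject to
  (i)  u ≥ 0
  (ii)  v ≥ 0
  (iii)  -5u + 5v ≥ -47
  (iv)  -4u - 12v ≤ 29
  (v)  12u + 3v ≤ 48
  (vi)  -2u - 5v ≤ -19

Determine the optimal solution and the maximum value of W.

Vertices and W = 8u - 12v:
  (0, 16) → W = -192
  (0, 19/5) → W = -228/5
  (61/18, 22/9) → W = -20/9

u = 61/18, v = 22/9, maximum W = -20/9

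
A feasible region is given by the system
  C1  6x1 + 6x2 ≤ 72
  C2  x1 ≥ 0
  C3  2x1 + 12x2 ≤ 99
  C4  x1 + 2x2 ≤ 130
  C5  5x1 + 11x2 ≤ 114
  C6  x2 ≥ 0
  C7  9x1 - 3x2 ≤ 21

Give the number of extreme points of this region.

Pairwise boundary intersections that survive every other constraint:
  (9/2, 15/2)
  (19/4, 29/4)
  (0, 33/4)
  (0, 0)
  (7/3, 0)

5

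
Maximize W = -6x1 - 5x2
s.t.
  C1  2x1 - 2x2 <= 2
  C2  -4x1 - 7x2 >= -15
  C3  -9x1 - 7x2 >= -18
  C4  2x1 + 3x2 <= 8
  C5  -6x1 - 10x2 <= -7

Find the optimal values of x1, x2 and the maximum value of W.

x1 = -101/2, x2 = 31, maximum W = 148

At the optimal vertex, -4x1 - 7x2 = -15 and -6x1 - 10x2 = -7.
Solving simultaneously gives x1 = -101/2, x2 = 31.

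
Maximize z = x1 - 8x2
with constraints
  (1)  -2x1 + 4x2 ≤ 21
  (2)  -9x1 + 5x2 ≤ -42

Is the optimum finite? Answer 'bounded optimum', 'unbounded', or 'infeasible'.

From the feasible point (21/2, 21/2), moving in the direction (-5, -9) keeps every constraint satisfied while z increases without bound.

unbounded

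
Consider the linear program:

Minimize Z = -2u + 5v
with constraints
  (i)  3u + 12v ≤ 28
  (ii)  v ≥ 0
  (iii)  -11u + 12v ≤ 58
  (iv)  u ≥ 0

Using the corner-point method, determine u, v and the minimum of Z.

u = 28/3, v = 0, minimum Z = -56/3

Feasible corners and Z = -2u + 5v:
  (28/3, 0) → Z = -56/3
  (0, 7/3) → Z = 35/3
  (0, 0) → Z = 0

The binding constraints are 3u + 12v = 28 and v = 0.
Solving simultaneously gives u = 28/3, v = 0.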